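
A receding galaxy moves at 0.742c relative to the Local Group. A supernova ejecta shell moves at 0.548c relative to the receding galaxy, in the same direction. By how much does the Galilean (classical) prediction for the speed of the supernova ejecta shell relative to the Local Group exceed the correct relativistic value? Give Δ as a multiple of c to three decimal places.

Δ = 0.373c

Galilean: u_cl = 0.548 + 0.742 = 1.2900.
Relativistic: u_rel = (0.548 + 0.742) / (1 + 0.548·0.742) = 1.2900/1.4066 = 0.9171.
Δ = 1.2900 − 0.9171 = 0.3729.
(The classical prediction exceeds c; the relativistic result does not.)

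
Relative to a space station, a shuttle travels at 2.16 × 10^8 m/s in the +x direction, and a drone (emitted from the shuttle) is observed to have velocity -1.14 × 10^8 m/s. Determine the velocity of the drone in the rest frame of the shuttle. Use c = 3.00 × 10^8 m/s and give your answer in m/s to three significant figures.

v = 0.720c, u = -0.380c.
Invert the composition law: u' = (u − v)/(1 − uv/c²).
u' = (-0.380 − 0.720) / (1 − (-0.380)(0.720)) = -1.1000/1.2736 = -0.8637.
u' = -0.8637 × 3.00 × 10^8 m/s.

-2.59 × 10^8 m/s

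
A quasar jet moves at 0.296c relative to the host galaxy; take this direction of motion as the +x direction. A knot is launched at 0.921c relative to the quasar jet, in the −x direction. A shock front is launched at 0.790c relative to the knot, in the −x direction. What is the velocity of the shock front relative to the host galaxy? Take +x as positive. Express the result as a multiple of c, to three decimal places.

Apply u = (u' + v)/(1 + u'v/c²) successively, working outward toward the host galaxy.
Start: velocity of the quasar jet relative to the host galaxy = 0.2960c.
Compose with the knot (u' = -0.921 in the quasar jet frame): u_1 = (-0.921 + 0.296) / (1 + (-0.921)·0.296) = -0.6250/0.7274 = -0.8592.
Compose with the shock front (u' = -0.790 in the knot frame): u_2 = (-0.790 + (-0.859)) / (1 + (-0.790)·(-0.859)) = -1.6492/1.6788 = -0.9824.

-0.982c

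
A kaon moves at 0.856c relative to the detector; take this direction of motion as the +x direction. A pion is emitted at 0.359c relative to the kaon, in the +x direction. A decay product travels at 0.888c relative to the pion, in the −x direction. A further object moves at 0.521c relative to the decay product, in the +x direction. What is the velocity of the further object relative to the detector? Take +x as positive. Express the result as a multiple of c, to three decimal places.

+0.675c

Apply u = (u' + v)/(1 + u'v/c²) successively, working outward toward the detector.
Start: velocity of the kaon relative to the detector = 0.8560c.
Compose with the pion (u' = 0.359 in the kaon frame): u_1 = (0.359 + 0.856) / (1 + 0.359·0.856) = 1.2150/1.3073 = 0.9294.
Compose with the decay product (u' = -0.888 in the pion frame): u_2 = (-0.888 + 0.929) / (1 + (-0.888)·0.929) = 0.0414/0.1747 = 0.2369.
Compose with the further object (u' = 0.521 in the decay product frame): u_3 = (0.521 + 0.237) / (1 + 0.521·0.237) = 0.7579/1.1234 = 0.6747.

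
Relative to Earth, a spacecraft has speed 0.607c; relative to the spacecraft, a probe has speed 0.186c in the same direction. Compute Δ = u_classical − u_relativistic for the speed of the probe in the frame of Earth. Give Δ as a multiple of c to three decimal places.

Galilean: u_cl = 0.186 + 0.607 = 0.7930.
Relativistic: u_rel = (0.186 + 0.607) / (1 + 0.186·0.607) = 0.7930/1.1129 = 0.7126.
Δ = 0.7930 − 0.7126 = 0.0804.

Δ = 0.080c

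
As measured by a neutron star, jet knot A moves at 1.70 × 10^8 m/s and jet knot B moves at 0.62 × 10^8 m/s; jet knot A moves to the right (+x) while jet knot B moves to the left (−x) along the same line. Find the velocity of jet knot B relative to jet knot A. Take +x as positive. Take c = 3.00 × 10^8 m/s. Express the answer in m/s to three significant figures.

-2.08 × 10^8 m/s

β_A = 0.567, β_B = -0.207 (dividing each by c = 3.00 × 10^8 m/s).
Transform to A's frame with the inverse velocity-addition law: u' = (u − v)/(1 − uv/c²), taking u = β_B and v = β_A.
u' = (-0.207 − 0.567) / (1 − (0.567)(-0.207)) = -0.7733/1.1171 = -0.6923.
u' = -0.6923 × 3.00 × 10^8 m/s.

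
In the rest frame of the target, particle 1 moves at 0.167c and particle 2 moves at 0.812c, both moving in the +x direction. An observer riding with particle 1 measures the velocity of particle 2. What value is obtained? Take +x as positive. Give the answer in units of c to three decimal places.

β_A = 0.167, β_B = 0.812.
Transform to A's frame with the inverse velocity-addition law: u' = (u − v)/(1 − uv/c²), taking u = β_B and v = β_A.
u' = (0.812 − 0.167) / (1 − (0.167)(0.812)) = 0.6450/0.8644 = 0.7462.

+0.746c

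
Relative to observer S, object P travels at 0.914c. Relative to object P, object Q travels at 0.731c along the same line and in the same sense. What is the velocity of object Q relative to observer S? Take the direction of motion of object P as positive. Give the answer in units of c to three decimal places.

With v = 0.914 and u' = 0.731 (in units of c),
u = (u' + v)/(1 + u'v/c²):
u = (0.731 + 0.914) / (1 + 0.731·0.914) = 1.6450/1.6681 = 0.9861
(Galilean addition would give +1.645c, exceeding c.)

0.986c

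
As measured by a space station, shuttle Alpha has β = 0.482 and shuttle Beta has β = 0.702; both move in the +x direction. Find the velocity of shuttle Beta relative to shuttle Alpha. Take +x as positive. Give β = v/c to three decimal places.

β_A = 0.482, β_B = 0.702.
Transform to A's frame with the inverse velocity-addition law: u' = (u − v)/(1 − uv/c²), taking u = β_B and v = β_A.
u' = (0.702 − 0.482) / (1 − (0.482)(0.702)) = 0.2200/0.6616 = 0.3325.

β = +0.333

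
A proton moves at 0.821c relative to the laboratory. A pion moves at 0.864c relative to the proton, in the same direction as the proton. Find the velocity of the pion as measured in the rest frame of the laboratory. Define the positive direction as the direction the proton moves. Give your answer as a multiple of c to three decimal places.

0.986c

With v = 0.821 and u' = 0.864 (in units of c),
u = (u' + v)/(1 + u'v/c²):
u = (0.864 + 0.821) / (1 + 0.864·0.821) = 1.6850/1.7093 = 0.9858
(Galilean addition would give +1.685c, exceeding c.)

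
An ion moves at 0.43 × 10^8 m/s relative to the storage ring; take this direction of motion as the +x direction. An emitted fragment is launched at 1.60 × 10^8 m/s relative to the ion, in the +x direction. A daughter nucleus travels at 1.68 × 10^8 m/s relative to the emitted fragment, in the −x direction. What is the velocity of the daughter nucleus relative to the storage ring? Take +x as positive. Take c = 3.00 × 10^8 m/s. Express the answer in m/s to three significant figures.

+3.18 × 10^7 m/s

Apply u = (u' + v)/(1 + u'v/c²) successively, working outward toward the storage ring.
(Dividing each given speed by c = 3.00 × 10^8 m/s to work in units of c.)
Start: velocity of the ion relative to the storage ring = 0.1433c.
Compose with the emitted fragment (u' = 0.533 in the ion frame): u_1 = (0.533 + 0.143) / (1 + 0.533·0.143) = 0.6767/1.0764 = 0.6286.
Compose with the daughter nucleus (u' = -0.560 in the emitted fragment frame): u_2 = (-0.560 + 0.629) / (1 + (-0.560)·0.629) = 0.0686/0.6480 = 0.1059.
So u = 0.1059 × 3.00 × 10^8 m/s.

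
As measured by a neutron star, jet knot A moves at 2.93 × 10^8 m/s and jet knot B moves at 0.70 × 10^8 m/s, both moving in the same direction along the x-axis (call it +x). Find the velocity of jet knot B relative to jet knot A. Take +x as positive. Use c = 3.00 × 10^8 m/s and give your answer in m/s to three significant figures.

-2.89 × 10^8 m/s

β_A = 0.977, β_B = 0.233 (dividing each by c = 3.00 × 10^8 m/s).
Transform to A's frame with the inverse velocity-addition law: u' = (u − v)/(1 − uv/c²), taking u = β_B and v = β_A.
u' = (0.233 − 0.977) / (1 − (0.977)(0.233)) = -0.7433/0.7721 = -0.9627.
u' = -0.9627 × 3.00 × 10^8 m/s.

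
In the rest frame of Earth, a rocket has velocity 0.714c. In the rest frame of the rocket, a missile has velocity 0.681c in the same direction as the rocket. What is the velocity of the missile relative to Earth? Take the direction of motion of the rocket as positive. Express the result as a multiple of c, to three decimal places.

With v = 0.714 and u' = 0.681 (in units of c),
u = (u' + v)/(1 + u'v/c²):
u = (0.681 + 0.714) / (1 + 0.681·0.714) = 1.3950/1.4862 = 0.9386

0.939c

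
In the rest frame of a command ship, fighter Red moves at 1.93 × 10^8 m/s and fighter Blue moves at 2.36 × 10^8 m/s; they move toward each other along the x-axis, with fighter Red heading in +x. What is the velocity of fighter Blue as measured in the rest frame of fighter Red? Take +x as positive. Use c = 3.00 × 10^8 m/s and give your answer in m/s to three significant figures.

β_A = 0.643, β_B = -0.787 (dividing each by c = 3.00 × 10^8 m/s).
Transform to A's frame with the inverse velocity-addition law: u' = (u − v)/(1 − uv/c²), taking u = β_B and v = β_A.
u' = (-0.787 − 0.643) / (1 − (0.643)(-0.787)) = -1.4300/1.5061 = -0.9495.
u' = -0.9495 × 3.00 × 10^8 m/s.

-2.85 × 10^8 m/s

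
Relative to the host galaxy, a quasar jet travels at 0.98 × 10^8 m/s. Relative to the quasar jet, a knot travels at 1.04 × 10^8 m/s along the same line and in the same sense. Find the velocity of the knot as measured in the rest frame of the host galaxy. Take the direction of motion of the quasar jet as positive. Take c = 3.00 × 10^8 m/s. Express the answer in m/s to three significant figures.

In units of c (dividing by 3.00 × 10^8 m/s): v = 0.327, u' = 0.347.
u = (u' + v)/(1 + u'v/c²):
u = (0.347 + 0.327) / (1 + 0.347·0.327) = 0.6733/1.1132 = 0.6048
(Galilean addition would give +0.673c.)
Converting back: u = 0.6048 × 3.00 × 10^8 m/s.

1.81 × 10^8 m/s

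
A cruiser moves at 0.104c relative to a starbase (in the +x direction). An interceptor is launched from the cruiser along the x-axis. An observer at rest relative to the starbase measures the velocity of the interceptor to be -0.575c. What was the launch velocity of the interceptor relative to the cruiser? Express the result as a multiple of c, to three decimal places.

-0.641c

Invert the composition law: u' = (u − v)/(1 − uv/c²).
u' = (-0.575 − 0.104) / (1 − (-0.575)(0.104)) = -0.6790/1.0598 = -0.6407.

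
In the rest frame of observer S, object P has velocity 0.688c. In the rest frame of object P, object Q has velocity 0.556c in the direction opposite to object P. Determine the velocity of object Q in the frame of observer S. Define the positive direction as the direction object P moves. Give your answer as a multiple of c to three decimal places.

With v = 0.688 and u' = -0.556 (in units of c),
u = (u' + v)/(1 + u'v/c²):
u = (-0.556 + 0.688) / (1 + (-0.556)·0.688) = 0.1320/0.6175 = 0.2138

+0.214c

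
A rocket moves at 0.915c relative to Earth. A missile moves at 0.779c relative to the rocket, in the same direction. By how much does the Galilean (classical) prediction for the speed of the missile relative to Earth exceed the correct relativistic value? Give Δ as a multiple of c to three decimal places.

Δ = 0.705c

Galilean: u_cl = 0.779 + 0.915 = 1.6940.
Relativistic: u_rel = (0.779 + 0.915) / (1 + 0.779·0.915) = 1.6940/1.7128 = 0.9890.
Δ = 1.6940 − 0.9890 = 0.7050.
(The classical prediction exceeds c; the relativistic result does not.)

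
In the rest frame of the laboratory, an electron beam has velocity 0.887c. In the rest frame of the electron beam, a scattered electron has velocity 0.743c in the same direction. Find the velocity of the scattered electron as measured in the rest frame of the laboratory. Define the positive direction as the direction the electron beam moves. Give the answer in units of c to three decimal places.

0.982c

With v = 0.887 and u' = 0.743 (in units of c),
u = (u' + v)/(1 + u'v/c²):
u = (0.743 + 0.887) / (1 + 0.743·0.887) = 1.6300/1.6590 = 0.9825
(Galilean addition would give +1.630c, exceeding c.)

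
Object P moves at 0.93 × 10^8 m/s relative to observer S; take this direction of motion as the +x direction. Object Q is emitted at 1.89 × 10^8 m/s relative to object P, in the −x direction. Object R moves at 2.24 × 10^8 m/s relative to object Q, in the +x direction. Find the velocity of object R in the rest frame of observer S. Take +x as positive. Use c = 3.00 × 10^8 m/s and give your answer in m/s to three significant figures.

Apply u = (u' + v)/(1 + u'v/c²) successively, working outward toward observer S.
(Dividing each given speed by c = 3.00 × 10^8 m/s to work in units of c.)
Start: velocity of object P relative to observer S = 0.3100c.
Compose with object Q (u' = -0.630 in object P frame): u_1 = (-0.630 + 0.310) / (1 + (-0.630)·0.310) = -0.3200/0.8047 = -0.3977.
Compose with object R (u' = 0.747 in object Q frame): u_2 = (0.747 + (-0.398)) / (1 + 0.747·(-0.398)) = 0.3490/0.7031 = 0.4964.
So u = 0.4964 × 3.00 × 10^8 m/s.

+1.49 × 10^8 m/s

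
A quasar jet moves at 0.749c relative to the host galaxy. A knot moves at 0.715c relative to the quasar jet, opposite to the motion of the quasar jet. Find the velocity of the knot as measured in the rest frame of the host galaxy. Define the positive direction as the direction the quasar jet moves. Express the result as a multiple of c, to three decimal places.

+0.073c

With v = 0.749 and u' = -0.715 (in units of c),
u = (u' + v)/(1 + u'v/c²):
u = (-0.715 + 0.749) / (1 + (-0.715)·0.749) = 0.0340/0.4645 = 0.0732
(Galilean addition would give +0.034c.)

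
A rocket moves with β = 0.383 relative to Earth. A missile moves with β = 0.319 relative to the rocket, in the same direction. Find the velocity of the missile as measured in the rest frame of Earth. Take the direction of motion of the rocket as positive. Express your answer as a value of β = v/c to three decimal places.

With v = 0.383 and u' = 0.319 (in units of c),
u = (u' + v)/(1 + u'v/c²):
u = (0.319 + 0.383) / (1 + 0.319·0.383) = 0.7020/1.1222 = 0.6256
(Galilean addition would give +0.702c.)

β = 0.626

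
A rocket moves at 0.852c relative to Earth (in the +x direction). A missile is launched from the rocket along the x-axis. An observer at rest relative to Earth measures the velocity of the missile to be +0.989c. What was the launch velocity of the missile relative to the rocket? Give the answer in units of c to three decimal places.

Invert the composition law: u' = (u − v)/(1 − uv/c²).
u' = (0.989 − 0.852) / (1 − (0.989)(0.852)) = 0.1370/0.1574 = 0.8705.

+0.871c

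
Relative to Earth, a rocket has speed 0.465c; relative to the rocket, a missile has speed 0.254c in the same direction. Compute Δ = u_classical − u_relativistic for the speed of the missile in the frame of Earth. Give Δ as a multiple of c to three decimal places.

Galilean: u_cl = 0.254 + 0.465 = 0.7190.
Relativistic: u_rel = (0.254 + 0.465) / (1 + 0.254·0.465) = 0.7190/1.1181 = 0.6430.
Δ = 0.7190 − 0.6430 = 0.0760.

Δ = 0.076c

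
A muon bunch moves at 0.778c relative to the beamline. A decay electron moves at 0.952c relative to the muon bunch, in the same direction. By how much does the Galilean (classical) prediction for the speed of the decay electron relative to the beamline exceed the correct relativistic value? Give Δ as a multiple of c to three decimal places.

Δ = 0.736c

Galilean: u_cl = 0.952 + 0.778 = 1.7300.
Relativistic: u_rel = (0.952 + 0.778) / (1 + 0.952·0.778) = 1.7300/1.7407 = 0.9939.
Δ = 1.7300 − 0.9939 = 0.7361.
(The classical prediction exceeds c; the relativistic result does not.)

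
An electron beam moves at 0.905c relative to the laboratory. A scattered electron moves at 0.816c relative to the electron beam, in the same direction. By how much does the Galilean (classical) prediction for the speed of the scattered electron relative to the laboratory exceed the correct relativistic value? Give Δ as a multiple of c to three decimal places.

Galilean: u_cl = 0.816 + 0.905 = 1.7210.
Relativistic: u_rel = (0.816 + 0.905) / (1 + 0.816·0.905) = 1.7210/1.7385 = 0.9899.
Δ = 1.7210 − 0.9899 = 0.7311.
(The classical prediction exceeds c; the relativistic result does not.)

Δ = 0.731c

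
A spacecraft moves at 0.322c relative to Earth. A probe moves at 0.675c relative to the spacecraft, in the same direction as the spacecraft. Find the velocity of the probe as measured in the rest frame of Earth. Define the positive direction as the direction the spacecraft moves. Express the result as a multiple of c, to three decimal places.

With v = 0.322 and u' = 0.675 (in units of c),
u = (u' + v)/(1 + u'v/c²):
u = (0.675 + 0.322) / (1 + 0.675·0.322) = 0.9970/1.2173 = 0.8190

0.819c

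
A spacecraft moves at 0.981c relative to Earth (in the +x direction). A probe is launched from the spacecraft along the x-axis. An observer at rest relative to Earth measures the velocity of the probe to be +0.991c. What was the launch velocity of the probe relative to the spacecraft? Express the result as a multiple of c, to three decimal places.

Invert the composition law: u' = (u − v)/(1 − uv/c²).
u' = (0.991 − 0.981) / (1 − (0.991)(0.981)) = 0.0100/0.0278 = 0.3593.

+0.359c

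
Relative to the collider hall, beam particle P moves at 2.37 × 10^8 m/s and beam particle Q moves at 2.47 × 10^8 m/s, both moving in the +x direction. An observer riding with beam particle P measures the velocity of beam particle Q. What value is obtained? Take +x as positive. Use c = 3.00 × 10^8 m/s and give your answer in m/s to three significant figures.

+2.86 × 10^7 m/s

β_A = 0.790, β_B = 0.823 (dividing each by c = 3.00 × 10^8 m/s).
Transform to A's frame with the inverse velocity-addition law: u' = (u − v)/(1 − uv/c²), taking u = β_B and v = β_A.
u' = (0.823 − 0.790) / (1 − (0.790)(0.823)) = 0.0333/0.3496 = 0.0954.
u' = 0.0954 × 3.00 × 10^8 m/s.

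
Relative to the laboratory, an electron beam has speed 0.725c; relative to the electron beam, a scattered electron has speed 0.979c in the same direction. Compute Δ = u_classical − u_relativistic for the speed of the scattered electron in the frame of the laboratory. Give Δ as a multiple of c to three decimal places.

Δ = 0.707c

Galilean: u_cl = 0.979 + 0.725 = 1.7040.
Relativistic: u_rel = (0.979 + 0.725) / (1 + 0.979·0.725) = 1.7040/1.7098 = 0.9966.
Δ = 1.7040 − 0.9966 = 0.7074.
(The classical prediction exceeds c; the relativistic result does not.)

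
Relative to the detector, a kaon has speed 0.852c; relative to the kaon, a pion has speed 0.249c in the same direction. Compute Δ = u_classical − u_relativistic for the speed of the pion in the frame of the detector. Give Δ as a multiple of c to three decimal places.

Δ = 0.193c

Galilean: u_cl = 0.249 + 0.852 = 1.1010.
Relativistic: u_rel = (0.249 + 0.852) / (1 + 0.249·0.852) = 1.1010/1.2121 = 0.9083.
Δ = 1.1010 − 0.9083 = 0.1927.
(The classical prediction exceeds c; the relativistic result does not.)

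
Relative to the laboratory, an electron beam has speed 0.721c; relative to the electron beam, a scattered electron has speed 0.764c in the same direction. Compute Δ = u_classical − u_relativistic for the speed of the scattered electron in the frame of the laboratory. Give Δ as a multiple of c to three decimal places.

Galilean: u_cl = 0.764 + 0.721 = 1.4850.
Relativistic: u_rel = (0.764 + 0.721) / (1 + 0.764·0.721) = 1.4850/1.5508 = 0.9575.
Δ = 1.4850 − 0.9575 = 0.5275.
(The classical prediction exceeds c; the relativistic result does not.)

Δ = 0.527c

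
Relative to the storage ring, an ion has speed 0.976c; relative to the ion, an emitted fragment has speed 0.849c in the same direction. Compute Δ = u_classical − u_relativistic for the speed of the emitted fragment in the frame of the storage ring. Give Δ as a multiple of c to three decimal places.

Δ = 0.827c

Galilean: u_cl = 0.849 + 0.976 = 1.8250.
Relativistic: u_rel = (0.849 + 0.976) / (1 + 0.849·0.976) = 1.8250/1.8286 = 0.9980.
Δ = 1.8250 − 0.9980 = 0.8270.
(The classical prediction exceeds c; the relativistic result does not.)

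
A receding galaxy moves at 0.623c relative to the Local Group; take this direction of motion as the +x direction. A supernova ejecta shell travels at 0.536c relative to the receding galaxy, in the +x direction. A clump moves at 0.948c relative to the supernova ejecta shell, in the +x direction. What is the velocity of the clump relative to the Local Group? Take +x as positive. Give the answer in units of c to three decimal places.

Apply u = (u' + v)/(1 + u'v/c²) successively, working outward toward the Local Group.
Start: velocity of the receding galaxy relative to the Local Group = 0.6230c.
Compose with the supernova ejecta shell (u' = 0.536 in the receding galaxy frame): u_1 = (0.536 + 0.623) / (1 + 0.536·0.623) = 1.1590/1.3339 = 0.8689.
Compose with the clump (u' = 0.948 in the supernova ejecta shell frame): u_2 = (0.948 + 0.869) / (1 + 0.948·0.869) = 1.8169/1.8237 = 0.9963.

0.996c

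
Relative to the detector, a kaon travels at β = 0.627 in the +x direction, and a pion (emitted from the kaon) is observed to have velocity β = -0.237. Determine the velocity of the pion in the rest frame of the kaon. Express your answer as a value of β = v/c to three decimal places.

β = -0.752

Invert the composition law: u' = (u − v)/(1 − uv/c²).
u' = (-0.237 − 0.627) / (1 − (-0.237)(0.627)) = -0.8640/1.1486 = -0.7522.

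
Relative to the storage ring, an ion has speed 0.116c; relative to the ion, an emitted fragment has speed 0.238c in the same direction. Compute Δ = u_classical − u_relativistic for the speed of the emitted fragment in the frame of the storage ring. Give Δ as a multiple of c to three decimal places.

Galilean: u_cl = 0.238 + 0.116 = 0.3540.
Relativistic: u_rel = (0.238 + 0.116) / (1 + 0.238·0.116) = 0.3540/1.0276 = 0.3445.
Δ = 0.3540 − 0.3445 = 0.0095.

Δ = 0.010c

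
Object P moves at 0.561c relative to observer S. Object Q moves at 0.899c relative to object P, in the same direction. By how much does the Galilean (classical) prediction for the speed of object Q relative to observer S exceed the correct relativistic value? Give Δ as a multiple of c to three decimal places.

Galilean: u_cl = 0.899 + 0.561 = 1.4600.
Relativistic: u_rel = (0.899 + 0.561) / (1 + 0.899·0.561) = 1.4600/1.5043 = 0.9705.
Δ = 1.4600 − 0.9705 = 0.4895.
(The classical prediction exceeds c; the relativistic result does not.)

Δ = 0.489c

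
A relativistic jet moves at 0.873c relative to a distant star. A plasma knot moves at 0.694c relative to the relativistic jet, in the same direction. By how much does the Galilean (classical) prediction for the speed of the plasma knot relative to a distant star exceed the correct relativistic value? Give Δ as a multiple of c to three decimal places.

Galilean: u_cl = 0.694 + 0.873 = 1.5670.
Relativistic: u_rel = (0.694 + 0.873) / (1 + 0.694·0.873) = 1.5670/1.6059 = 0.9758.
Δ = 1.5670 − 0.9758 = 0.5912.
(The classical prediction exceeds c; the relativistic result does not.)

Δ = 0.591c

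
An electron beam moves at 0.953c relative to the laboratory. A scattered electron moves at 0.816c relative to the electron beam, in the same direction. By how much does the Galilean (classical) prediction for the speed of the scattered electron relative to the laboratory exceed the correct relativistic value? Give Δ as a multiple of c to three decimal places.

Galilean: u_cl = 0.816 + 0.953 = 1.7690.
Relativistic: u_rel = (0.816 + 0.953) / (1 + 0.816·0.953) = 1.7690/1.7776 = 0.9951.
Δ = 1.7690 − 0.9951 = 0.7739.
(The classical prediction exceeds c; the relativistic result does not.)

Δ = 0.774c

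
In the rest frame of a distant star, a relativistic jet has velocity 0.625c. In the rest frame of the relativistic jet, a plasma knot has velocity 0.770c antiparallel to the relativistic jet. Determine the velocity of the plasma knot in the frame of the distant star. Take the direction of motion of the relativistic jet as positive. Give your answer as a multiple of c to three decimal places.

-0.280c

With v = 0.625 and u' = -0.770 (in units of c),
u = (u' + v)/(1 + u'v/c²):
u = (-0.770 + 0.625) / (1 + (-0.770)·0.625) = -0.1450/0.5188 = -0.2795
(Galilean addition would give -0.145c.)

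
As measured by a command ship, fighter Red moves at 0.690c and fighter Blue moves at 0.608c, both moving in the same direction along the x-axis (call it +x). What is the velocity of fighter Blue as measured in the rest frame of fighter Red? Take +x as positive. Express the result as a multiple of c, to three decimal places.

β_A = 0.690, β_B = 0.608.
Transform to A's frame with the inverse velocity-addition law: u' = (u − v)/(1 − uv/c²), taking u = β_B and v = β_A.
u' = (0.608 − 0.690) / (1 − (0.690)(0.608)) = -0.0820/0.5805 = -0.1413.

-0.141c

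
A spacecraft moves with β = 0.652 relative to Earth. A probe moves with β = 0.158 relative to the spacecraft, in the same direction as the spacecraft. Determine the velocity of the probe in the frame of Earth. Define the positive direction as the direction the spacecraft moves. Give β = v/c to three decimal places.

With v = 0.652 and u' = 0.158 (in units of c),
u = (u' + v)/(1 + u'v/c²):
u = (0.158 + 0.652) / (1 + 0.158·0.652) = 0.8100/1.1030 = 0.7344
(Galilean addition would give +0.810c.)

β = 0.734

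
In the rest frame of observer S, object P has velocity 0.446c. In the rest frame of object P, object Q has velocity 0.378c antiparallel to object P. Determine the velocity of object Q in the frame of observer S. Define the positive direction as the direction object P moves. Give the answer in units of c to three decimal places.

With v = 0.446 and u' = -0.378 (in units of c),
u = (u' + v)/(1 + u'v/c²):
u = (-0.378 + 0.446) / (1 + (-0.378)·0.446) = 0.0680/0.8314 = 0.0818

+0.082c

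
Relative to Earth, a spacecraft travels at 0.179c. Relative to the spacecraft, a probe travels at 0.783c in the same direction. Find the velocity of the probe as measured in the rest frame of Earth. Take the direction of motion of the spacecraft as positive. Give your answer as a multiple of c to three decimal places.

0.844c

With v = 0.179 and u' = 0.783 (in units of c),
u = (u' + v)/(1 + u'v/c²):
u = (0.783 + 0.179) / (1 + 0.783·0.179) = 0.9620/1.1402 = 0.8437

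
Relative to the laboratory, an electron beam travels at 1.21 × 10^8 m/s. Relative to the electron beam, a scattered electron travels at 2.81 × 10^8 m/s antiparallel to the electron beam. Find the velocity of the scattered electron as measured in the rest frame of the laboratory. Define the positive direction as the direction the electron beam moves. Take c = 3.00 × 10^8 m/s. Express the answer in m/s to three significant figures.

In units of c (dividing by 3.00 × 10^8 m/s): v = 0.403, u' = -0.937.
u = (u' + v)/(1 + u'v/c²):
u = (-0.937 + 0.403) / (1 + (-0.937)·0.403) = -0.5333/0.6222 = -0.8572
Converting back: u = -0.8572 × 3.00 × 10^8 m/s.

-2.57 × 10^8 m/s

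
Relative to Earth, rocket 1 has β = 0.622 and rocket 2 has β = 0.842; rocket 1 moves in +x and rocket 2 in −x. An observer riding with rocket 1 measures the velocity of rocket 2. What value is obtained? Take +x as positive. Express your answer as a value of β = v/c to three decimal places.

β = -0.961

β_A = 0.622, β_B = -0.842.
Transform to A's frame with the inverse velocity-addition law: u' = (u − v)/(1 − uv/c²), taking u = β_B and v = β_A.
u' = (-0.842 − 0.622) / (1 − (0.622)(-0.842)) = -1.4640/1.5237 = -0.9608.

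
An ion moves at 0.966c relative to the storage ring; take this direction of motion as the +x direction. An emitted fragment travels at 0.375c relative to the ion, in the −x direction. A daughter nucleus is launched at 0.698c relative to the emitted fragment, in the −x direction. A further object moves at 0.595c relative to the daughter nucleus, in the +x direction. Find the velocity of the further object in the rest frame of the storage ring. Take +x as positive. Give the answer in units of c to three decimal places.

+0.897c

Apply u = (u' + v)/(1 + u'v/c²) successively, working outward toward the storage ring.
Start: velocity of the ion relative to the storage ring = 0.9660c.
Compose with the emitted fragment (u' = -0.375 in the ion frame): u_1 = (-0.375 + 0.966) / (1 + (-0.375)·0.966) = 0.5910/0.6378 = 0.9267.
Compose with the daughter nucleus (u' = -0.698 in the emitted fragment frame): u_2 = (-0.698 + 0.927) / (1 + (-0.698)·0.927) = 0.2287/0.3532 = 0.6476.
Compose with the further object (u' = 0.595 in the daughter nucleus frame): u_3 = (0.595 + 0.648) / (1 + 0.595·0.648) = 1.2426/1.3853 = 0.8970.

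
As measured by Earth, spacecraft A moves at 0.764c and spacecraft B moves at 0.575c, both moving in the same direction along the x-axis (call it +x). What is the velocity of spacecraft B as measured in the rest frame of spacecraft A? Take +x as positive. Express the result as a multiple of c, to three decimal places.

-0.337c

β_A = 0.764, β_B = 0.575.
Transform to A's frame with the inverse velocity-addition law: u' = (u − v)/(1 − uv/c²), taking u = β_B and v = β_A.
u' = (0.575 − 0.764) / (1 − (0.764)(0.575)) = -0.1890/0.5607 = -0.3371.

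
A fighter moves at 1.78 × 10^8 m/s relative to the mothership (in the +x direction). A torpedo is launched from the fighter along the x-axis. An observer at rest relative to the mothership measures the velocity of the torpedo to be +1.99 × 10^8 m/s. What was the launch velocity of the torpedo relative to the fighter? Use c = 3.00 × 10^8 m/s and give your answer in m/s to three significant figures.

+3.46 × 10^7 m/s

v = 0.593c, u = 0.663c.
Invert the composition law: u' = (u − v)/(1 − uv/c²).
u' = (0.663 − 0.593) / (1 − (0.663)(0.593)) = 0.0700/0.6064 = 0.1154.
u' = 0.1154 × 3.00 × 10^8 m/s.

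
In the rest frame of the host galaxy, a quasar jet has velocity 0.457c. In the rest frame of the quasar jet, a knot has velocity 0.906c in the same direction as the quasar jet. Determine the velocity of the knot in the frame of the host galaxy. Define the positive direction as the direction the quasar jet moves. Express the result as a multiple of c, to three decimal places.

With v = 0.457 and u' = 0.906 (in units of c),
u = (u' + v)/(1 + u'v/c²):
u = (0.906 + 0.457) / (1 + 0.906·0.457) = 1.3630/1.4140 = 0.9639

0.964c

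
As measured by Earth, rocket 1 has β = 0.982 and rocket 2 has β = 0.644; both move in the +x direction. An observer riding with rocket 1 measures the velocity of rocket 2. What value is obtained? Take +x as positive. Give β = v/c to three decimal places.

β = -0.919

β_A = 0.982, β_B = 0.644.
Transform to A's frame with the inverse velocity-addition law: u' = (u − v)/(1 − uv/c²), taking u = β_B and v = β_A.
u' = (0.644 − 0.982) / (1 − (0.982)(0.644)) = -0.3380/0.3676 = -0.9195.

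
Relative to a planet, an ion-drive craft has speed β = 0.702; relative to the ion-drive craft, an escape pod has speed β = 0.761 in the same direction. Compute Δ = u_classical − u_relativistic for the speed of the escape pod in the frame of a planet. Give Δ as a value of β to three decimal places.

Galilean: u_cl = 0.761 + 0.702 = 1.4630.
Relativistic: u_rel = (0.761 + 0.702) / (1 + 0.761·0.702) = 1.4630/1.5342 = 0.9536.
Δ = 1.4630 − 0.9536 = 0.5094.
(The classical prediction exceeds c; the relativistic result does not.)

Δ = 0.509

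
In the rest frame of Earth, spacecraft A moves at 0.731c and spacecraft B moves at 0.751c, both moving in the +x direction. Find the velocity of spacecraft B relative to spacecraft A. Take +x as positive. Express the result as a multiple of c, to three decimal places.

+0.044c

β_A = 0.731, β_B = 0.751.
Transform to A's frame with the inverse velocity-addition law: u' = (u − v)/(1 − uv/c²), taking u = β_B and v = β_A.
u' = (0.751 − 0.731) / (1 − (0.731)(0.751)) = 0.0200/0.4510 = 0.0443.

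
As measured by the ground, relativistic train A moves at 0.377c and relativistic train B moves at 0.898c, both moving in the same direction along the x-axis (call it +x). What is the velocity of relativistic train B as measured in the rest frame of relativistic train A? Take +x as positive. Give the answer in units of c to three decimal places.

+0.788c

β_A = 0.377, β_B = 0.898.
Transform to A's frame with the inverse velocity-addition law: u' = (u − v)/(1 − uv/c²), taking u = β_B and v = β_A.
u' = (0.898 − 0.377) / (1 − (0.377)(0.898)) = 0.5210/0.6615 = 0.7877.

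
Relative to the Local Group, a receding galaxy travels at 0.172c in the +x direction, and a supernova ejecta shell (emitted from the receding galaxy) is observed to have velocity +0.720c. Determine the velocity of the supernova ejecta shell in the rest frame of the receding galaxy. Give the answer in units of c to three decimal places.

Invert the composition law: u' = (u − v)/(1 − uv/c²).
u' = (0.720 − 0.172) / (1 − (0.720)(0.172)) = 0.5480/0.8762 = 0.6255.

+0.625c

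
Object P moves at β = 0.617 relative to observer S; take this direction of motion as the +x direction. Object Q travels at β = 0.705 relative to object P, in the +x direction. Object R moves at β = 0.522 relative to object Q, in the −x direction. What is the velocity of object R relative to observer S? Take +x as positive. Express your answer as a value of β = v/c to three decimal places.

β = +0.769

Apply u = (u' + v)/(1 + u'v/c²) successively, working outward toward observer S.
Start: velocity of object P relative to observer S = 0.6170c.
Compose with object Q (u' = 0.705 in object P frame): u_1 = (0.705 + 0.617) / (1 + 0.705·0.617) = 1.3220/1.4350 = 0.9213.
Compose with object R (u' = -0.522 in object Q frame): u_2 = (-0.522 + 0.921) / (1 + (-0.522)·0.921) = 0.3993/0.5191 = 0.7691.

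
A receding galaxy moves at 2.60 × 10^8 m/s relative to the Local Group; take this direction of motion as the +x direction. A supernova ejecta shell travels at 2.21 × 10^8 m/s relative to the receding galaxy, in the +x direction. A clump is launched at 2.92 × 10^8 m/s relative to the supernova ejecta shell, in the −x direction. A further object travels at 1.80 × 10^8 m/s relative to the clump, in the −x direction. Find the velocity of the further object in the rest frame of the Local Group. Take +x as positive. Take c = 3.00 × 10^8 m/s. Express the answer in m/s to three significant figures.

Apply u = (u' + v)/(1 + u'v/c²) successively, working outward toward the Local Group.
(Dividing each given speed by c = 3.00 × 10^8 m/s to work in units of c.)
Start: velocity of the receding galaxy relative to the Local Group = 0.8667c.
Compose with the supernova ejecta shell (u' = 0.737 in the receding galaxy frame): u_1 = (0.737 + 0.867) / (1 + 0.737·0.867) = 1.6033/1.6384 = 0.9786.
Compose with the clump (u' = -0.973 in the supernova ejecta shell frame): u_2 = (-0.973 + 0.979) / (1 + (-0.973)·0.979) = 0.0052/0.0475 = 0.1102.
Compose with the further object (u' = -0.600 in the clump frame): u_3 = (-0.600 + 0.110) / (1 + (-0.600)·0.110) = -0.4898/0.9339 = -0.5245.
So u = -0.5245 × 3.00 × 10^8 m/s.

-1.57 × 10^8 m/s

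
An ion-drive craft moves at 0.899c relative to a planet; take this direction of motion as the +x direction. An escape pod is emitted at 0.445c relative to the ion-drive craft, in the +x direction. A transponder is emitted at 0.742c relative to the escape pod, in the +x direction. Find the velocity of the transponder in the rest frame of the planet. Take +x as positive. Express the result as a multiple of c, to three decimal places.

0.994c

Apply u = (u' + v)/(1 + u'v/c²) successively, working outward toward the planet.
Start: velocity of the ion-drive craft relative to the planet = 0.8990c.
Compose with the escape pod (u' = 0.445 in the ion-drive craft frame): u_1 = (0.445 + 0.899) / (1 + 0.445·0.899) = 1.3440/1.4001 = 0.9600.
Compose with the transponder (u' = 0.742 in the escape pod frame): u_2 = (0.742 + 0.960) / (1 + 0.742·0.960) = 1.7020/1.7123 = 0.9940.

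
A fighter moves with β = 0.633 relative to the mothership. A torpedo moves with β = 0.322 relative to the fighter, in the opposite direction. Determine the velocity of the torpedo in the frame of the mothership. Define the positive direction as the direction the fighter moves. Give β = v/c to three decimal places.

With v = 0.633 and u' = -0.322 (in units of c),
u = (u' + v)/(1 + u'v/c²):
u = (-0.322 + 0.633) / (1 + (-0.322)·0.633) = 0.3110/0.7962 = 0.3906
(Galilean addition would give +0.311c.)

β = +0.391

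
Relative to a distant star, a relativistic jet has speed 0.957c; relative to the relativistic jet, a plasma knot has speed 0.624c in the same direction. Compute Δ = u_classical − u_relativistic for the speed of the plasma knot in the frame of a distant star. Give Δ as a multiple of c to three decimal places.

Δ = 0.591c

Galilean: u_cl = 0.624 + 0.957 = 1.5810.
Relativistic: u_rel = (0.624 + 0.957) / (1 + 0.624·0.957) = 1.5810/1.5972 = 0.9899.
Δ = 1.5810 − 0.9899 = 0.5911.
(The classical prediction exceeds c; the relativistic result does not.)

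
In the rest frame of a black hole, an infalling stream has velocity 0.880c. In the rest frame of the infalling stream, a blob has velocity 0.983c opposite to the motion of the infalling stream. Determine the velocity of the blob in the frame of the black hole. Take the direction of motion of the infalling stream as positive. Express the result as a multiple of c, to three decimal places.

With v = 0.880 and u' = -0.983 (in units of c),
u = (u' + v)/(1 + u'v/c²):
u = (-0.983 + 0.880) / (1 + (-0.983)·0.880) = -0.1030/0.1350 = -0.7632

-0.763c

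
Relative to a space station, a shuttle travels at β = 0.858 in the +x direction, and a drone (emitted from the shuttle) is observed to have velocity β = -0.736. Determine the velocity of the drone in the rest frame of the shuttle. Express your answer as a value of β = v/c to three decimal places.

β = -0.977

Invert the composition law: u' = (u − v)/(1 − uv/c²).
u' = (-0.736 − 0.858) / (1 − (-0.736)(0.858)) = -1.5940/1.6315 = -0.9770.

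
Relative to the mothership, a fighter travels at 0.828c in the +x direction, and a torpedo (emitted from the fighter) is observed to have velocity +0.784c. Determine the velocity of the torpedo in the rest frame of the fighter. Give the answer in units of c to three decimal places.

Invert the composition law: u' = (u − v)/(1 − uv/c²).
u' = (0.784 − 0.828) / (1 − (0.784)(0.828)) = -0.0440/0.3508 = -0.1254.

-0.125c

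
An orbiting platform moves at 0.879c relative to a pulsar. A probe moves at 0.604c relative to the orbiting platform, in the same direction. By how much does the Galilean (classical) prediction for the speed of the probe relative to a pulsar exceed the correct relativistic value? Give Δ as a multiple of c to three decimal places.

Galilean: u_cl = 0.604 + 0.879 = 1.4830.
Relativistic: u_rel = (0.604 + 0.879) / (1 + 0.604·0.879) = 1.4830/1.5309 = 0.9687.
Δ = 1.4830 − 0.9687 = 0.5143.
(The classical prediction exceeds c; the relativistic result does not.)

Δ = 0.514c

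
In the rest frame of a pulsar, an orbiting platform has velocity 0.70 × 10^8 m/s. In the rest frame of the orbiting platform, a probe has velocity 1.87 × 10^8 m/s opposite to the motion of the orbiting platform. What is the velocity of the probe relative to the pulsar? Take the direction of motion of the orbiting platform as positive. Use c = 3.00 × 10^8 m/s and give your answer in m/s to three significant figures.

-1.37 × 10^8 m/s

In units of c (dividing by 3.00 × 10^8 m/s): v = 0.233, u' = -0.623.
u = (u' + v)/(1 + u'v/c²):
u = (-0.623 + 0.233) / (1 + (-0.623)·0.233) = -0.3900/0.8546 = -0.4564
(Galilean addition would give -0.390c.)
Converting back: u = -0.4564 × 3.00 × 10^8 m/s.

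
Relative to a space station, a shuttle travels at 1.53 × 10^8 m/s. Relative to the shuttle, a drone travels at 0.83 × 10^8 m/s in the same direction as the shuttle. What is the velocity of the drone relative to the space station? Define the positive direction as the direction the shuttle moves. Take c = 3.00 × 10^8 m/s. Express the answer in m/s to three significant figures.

In units of c (dividing by 3.00 × 10^8 m/s): v = 0.510, u' = 0.277.
u = (u' + v)/(1 + u'v/c²):
u = (0.277 + 0.510) / (1 + 0.277·0.510) = 0.7867/1.1411 = 0.6894
Converting back: u = 0.6894 × 3.00 × 10^8 m/s.

2.07 × 10^8 m/s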